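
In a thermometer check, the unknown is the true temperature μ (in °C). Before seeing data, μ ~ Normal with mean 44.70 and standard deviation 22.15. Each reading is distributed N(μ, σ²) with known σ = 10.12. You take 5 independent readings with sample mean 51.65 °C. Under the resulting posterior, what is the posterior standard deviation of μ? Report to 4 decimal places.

For Normal data with known variance σ², a Normal(μ₀, σ₀²) prior on μ is conjugate. Posterior precision = 1/σ₀² + n/σ²; posterior mean is the precision-weighted average of μ₀ and x̄.
σ₀² = 22.15² = 490.6225, σ² = 10.12² = 102.4144; σ² + n·σ₀² = 102.4144 + 5·490.6225 = 2555.5269.
Posterior precision = 1/σ₀² + n/σ² = 1/490.6225 + 5/102.4144 = (σ² + n·σ₀²)/(σ₀²σ²) = 2555.5269/(490.6225·102.4144); posterior variance σₙ² = σ₀²σ²/(σ² + n·σ₀²) = 490.6225·102.4144/2555.5269 = 19.662015.
Posterior SD = √σₙ² = √(490.6225·102.4144/2555.5269) = 4.4342.

4.4342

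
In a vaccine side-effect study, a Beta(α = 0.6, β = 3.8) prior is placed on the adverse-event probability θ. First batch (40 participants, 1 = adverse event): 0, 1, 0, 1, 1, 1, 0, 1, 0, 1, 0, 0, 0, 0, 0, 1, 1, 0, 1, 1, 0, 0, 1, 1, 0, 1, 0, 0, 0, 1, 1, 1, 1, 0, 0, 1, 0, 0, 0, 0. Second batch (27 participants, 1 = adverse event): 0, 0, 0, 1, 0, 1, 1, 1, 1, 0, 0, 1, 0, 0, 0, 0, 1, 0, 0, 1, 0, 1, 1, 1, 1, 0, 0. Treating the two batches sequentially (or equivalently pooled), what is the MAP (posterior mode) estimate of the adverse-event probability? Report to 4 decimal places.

0.4265

The Beta prior is conjugate to a Binomial/Bernoulli likelihood; the update adds successes to α and failures to β.
After batch 1: Beta(0.6+18, 3.8+22) = Beta(18.6, 25.8).
After batch 2: Beta(18.6+12, 25.8+15) = Beta(30.6, 40.8).
Mode of Beta(a,b) for a,b>1 is (a−1)/(a+b−2) = 29.6/69.4 = 0.4265.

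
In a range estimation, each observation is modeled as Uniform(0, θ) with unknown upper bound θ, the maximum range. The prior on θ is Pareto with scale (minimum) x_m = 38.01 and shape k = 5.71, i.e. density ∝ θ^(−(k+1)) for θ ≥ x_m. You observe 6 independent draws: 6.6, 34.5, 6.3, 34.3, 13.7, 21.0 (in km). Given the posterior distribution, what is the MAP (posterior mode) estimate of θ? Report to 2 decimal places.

38.01

A Pareto(scale x_m, shape k) prior on the upper bound θ of Uniform(0, θ) is conjugate: posterior is Pareto(max(x_m, max xᵢ), k + n).
Sample maximum = 34.5; prior scale x_m = 38.01 → posterior scale = max = 38.01.
Posterior shape = 5.71 + 6 = 11.71.
The Pareto density is decreasing on [x_m, ∞), so the mode is x_m = 38.01.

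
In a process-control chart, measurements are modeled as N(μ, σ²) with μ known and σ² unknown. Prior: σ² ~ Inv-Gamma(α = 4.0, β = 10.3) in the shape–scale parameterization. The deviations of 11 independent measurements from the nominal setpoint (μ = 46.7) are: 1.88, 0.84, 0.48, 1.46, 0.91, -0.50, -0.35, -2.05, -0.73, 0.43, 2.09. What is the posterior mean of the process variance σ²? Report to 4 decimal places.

With known mean μ and an Inverse-Gamma(α, β) prior on σ², the Normal likelihood is conjugate: posterior is Inv-Gamma(α + n/2, β + Σ(xᵢ−μ)²/2).
Σ(xᵢ−μ)² = (1.88)² + (0.84)² + (0.48)² + (1.46)² + (0.91)² + (-0.50)² + (-0.35)² + (-2.05)² + (-0.73)² + (0.43)² + (2.09)² = 17.0910.
Posterior: Inv-Gamma(4.0 + 11/2, 10.3 + 17.0910/2) = Inv-Gamma(9.50, 18.84550).
E[σ²|data] = β/(α−1) = 18.84550/8.50 = 2.2171.

2.2171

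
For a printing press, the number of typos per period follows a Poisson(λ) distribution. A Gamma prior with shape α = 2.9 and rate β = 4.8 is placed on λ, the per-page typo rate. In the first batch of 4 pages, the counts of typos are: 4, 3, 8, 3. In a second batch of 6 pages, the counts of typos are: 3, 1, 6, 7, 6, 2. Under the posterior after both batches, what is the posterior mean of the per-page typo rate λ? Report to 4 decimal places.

3.1014

With a Gamma(shape α, rate β) prior, the Poisson likelihood is conjugate: the posterior is Gamma(α + ΣXᵢ, β + n).
Batch 1: sum of counts S = 18 over n = 4 pages.
After batch 1: Gamma(α+S, β+n) = Gamma(2.9+18, 4.8+4) = Gamma(20.9, 8.8).
Batch 2: sum of counts S = 25 over n = 6 pages.
After batch 2: Gamma(α+S, β+n) = Gamma(20.9+25, 8.8+6) = Gamma(45.9, 14.8).
Posterior mean = α/β = 45.9/14.8 = 3.1014.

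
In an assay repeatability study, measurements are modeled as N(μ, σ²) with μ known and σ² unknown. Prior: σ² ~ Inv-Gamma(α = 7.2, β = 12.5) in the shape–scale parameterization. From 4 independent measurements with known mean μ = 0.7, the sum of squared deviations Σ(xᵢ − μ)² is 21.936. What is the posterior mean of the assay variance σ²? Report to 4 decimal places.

2.8620

With known mean μ and an Inverse-Gamma(α, β) prior on σ², the Normal likelihood is conjugate: posterior is Inv-Gamma(α + n/2, β + Σ(xᵢ−μ)²/2).
Posterior: Inv-Gamma(7.2 + 4/2, 12.5 + 21.936/2) = Inv-Gamma(9.20, 23.4680).
E[σ²|data] = β/(α−1) = 23.4680/8.20 = 2.8620.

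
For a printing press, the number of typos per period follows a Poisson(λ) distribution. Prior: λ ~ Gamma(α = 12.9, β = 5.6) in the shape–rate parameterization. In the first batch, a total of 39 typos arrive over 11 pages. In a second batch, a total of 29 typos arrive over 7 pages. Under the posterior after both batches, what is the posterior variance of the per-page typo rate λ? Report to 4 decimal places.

0.1453

With a Gamma(shape α, rate β) prior, the Poisson likelihood is conjugate: the posterior is Gamma(α + ΣXᵢ, β + n).
After batch 1: Gamma(α+S, β+n) = Gamma(12.9+39, 5.6+11) = Gamma(51.9, 16.6).
After batch 2: Gamma(α+S, β+n) = Gamma(51.9+29, 16.6+7) = Gamma(80.9, 23.6).
Var = α/β² = 80.9/23.6² = 0.1453.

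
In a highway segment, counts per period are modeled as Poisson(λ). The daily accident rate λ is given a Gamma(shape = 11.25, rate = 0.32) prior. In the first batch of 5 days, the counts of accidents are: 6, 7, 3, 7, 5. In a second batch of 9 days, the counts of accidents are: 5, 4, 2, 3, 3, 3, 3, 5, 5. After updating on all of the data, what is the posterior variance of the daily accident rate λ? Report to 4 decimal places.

With a Gamma(shape α, rate β) prior, the Poisson likelihood is conjugate: the posterior is Gamma(α + ΣXᵢ, β + n).
Batch 1: sum of counts S = 28 over n = 5 days.
After batch 1: Gamma(α+S, β+n) = Gamma(11.25+28, 0.32+5) = Gamma(39.25, 5.32).
Batch 2: sum of counts S = 33 over n = 9 days.
After batch 2: Gamma(α+S, β+n) = Gamma(39.25+33, 5.32+9) = Gamma(72.25, 14.32).
Var = α/β² = 72.25/14.32² = 0.3523.

0.3523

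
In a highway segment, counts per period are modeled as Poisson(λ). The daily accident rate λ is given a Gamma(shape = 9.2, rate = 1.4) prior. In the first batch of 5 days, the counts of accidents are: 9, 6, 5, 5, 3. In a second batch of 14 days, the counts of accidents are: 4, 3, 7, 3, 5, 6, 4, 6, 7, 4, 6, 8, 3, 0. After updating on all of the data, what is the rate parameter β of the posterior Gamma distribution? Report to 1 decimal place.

With a Gamma(shape α, rate β) prior, the Poisson likelihood is conjugate: the posterior is Gamma(α + ΣXᵢ, β + n).
Batch 1: sum of counts S = 28 over n = 5 days.
After batch 1: Gamma(α+S, β+n) = Gamma(9.2+28, 1.4+5) = Gamma(37.2, 6.4).
Batch 2: sum of counts S = 66 over n = 14 days.
After batch 2: Gamma(α+S, β+n) = Gamma(37.2+66, 6.4+14) = Gamma(103.2, 20.4).
Posterior β = 20.4.

20.4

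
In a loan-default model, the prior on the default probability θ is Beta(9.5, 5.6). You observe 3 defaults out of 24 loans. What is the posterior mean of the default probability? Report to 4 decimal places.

The Beta prior is conjugate to a Binomial/Bernoulli likelihood; the update adds successes to α and failures to β.
Posterior: Beta(α+k, β+n−k) = Beta(9.5+3, 5.6+21) = Beta(12.5, 26.6).
Posterior mean = α/(α+β) = 12.5/39.1 = 0.3197.

0.3197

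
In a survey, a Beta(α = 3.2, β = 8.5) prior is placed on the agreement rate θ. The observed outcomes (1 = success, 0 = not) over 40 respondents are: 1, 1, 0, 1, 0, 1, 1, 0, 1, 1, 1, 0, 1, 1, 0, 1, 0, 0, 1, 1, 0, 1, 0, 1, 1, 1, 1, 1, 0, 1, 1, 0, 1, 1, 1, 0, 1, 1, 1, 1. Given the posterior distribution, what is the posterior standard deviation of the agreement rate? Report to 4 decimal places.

The Beta prior is conjugate to a Binomial/Bernoulli likelihood; the update adds successes to α and failures to β.
Posterior: Beta(α+k, β+n−k) = Beta(3.2+28, 8.5+12) = Beta(31.2, 20.5).
Var = αβ/((α+β)²(α+β+1)) = 31.2·20.5/(51.7²·52.7) = 0.00454064; SD = √0.00454064 = 0.0674.

0.0674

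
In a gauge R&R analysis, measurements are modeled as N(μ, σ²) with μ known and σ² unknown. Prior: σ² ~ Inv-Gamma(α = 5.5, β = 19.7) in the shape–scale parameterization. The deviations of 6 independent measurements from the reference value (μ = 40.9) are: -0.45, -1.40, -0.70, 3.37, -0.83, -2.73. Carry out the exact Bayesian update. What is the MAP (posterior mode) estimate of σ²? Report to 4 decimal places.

3.2395

With known mean μ and an Inverse-Gamma(α, β) prior on σ², the Normal likelihood is conjugate: posterior is Inv-Gamma(α + n/2, β + Σ(xᵢ−μ)²/2).
Σ(xᵢ−μ)² = (-0.45)² + (-1.40)² + (-0.70)² + (3.37)² + (-0.83)² + (-2.73)² = 22.1512.
Posterior: Inv-Gamma(5.5 + 6/2, 19.7 + 22.1512/2) = Inv-Gamma(8.50, 30.77560).
Mode = β/(α+1) = 30.77560/9.50 = 3.2395.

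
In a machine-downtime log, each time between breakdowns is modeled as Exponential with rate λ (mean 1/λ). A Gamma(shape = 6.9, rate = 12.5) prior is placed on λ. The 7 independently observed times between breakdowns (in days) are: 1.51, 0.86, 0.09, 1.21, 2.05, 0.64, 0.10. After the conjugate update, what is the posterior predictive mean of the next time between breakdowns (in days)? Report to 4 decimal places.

1.4698

With a Gamma(shape α, rate β) prior on the exponential rate λ, the posterior after n observations with total T = Σxᵢ is Gamma(α+n, β+T).
Sum of observations T = 6.46 days; n = 7.
Posterior: Gamma(6.9+7, 12.5+6.46) = Gamma(13.9, 18.96).
The predictive distribution for the next observation is Lomax; its mean is β/(α−1) = 18.96/12.9 = 1.4698.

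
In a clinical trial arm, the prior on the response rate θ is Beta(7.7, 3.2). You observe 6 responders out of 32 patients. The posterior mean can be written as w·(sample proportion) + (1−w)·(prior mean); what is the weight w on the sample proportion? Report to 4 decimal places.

0.7459

The Beta prior is conjugate to a Binomial/Bernoulli likelihood; the update adds successes to α and failures to β.
Posterior mean = (α₀+k)/(α₀+β₀+n) = [n/(α₀+β₀+n)]·(k/n) + [(α₀+β₀)/(α₀+β₀+n)]·α₀/(α₀+β₀), so only n and the prior enter the weight.
The weight on the data is w = n/(α₀+β₀+n) = 32/(7.7+3.2+32) = 32/42.9 = 0.7459.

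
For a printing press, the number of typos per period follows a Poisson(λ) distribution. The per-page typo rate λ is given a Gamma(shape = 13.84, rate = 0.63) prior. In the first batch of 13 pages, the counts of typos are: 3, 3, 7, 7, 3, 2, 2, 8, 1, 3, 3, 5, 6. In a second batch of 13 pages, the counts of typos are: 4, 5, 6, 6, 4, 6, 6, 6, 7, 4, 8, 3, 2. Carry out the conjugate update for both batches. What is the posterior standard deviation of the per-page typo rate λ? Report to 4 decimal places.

0.4344

With a Gamma(shape α, rate β) prior, the Poisson likelihood is conjugate: the posterior is Gamma(α + ΣXᵢ, β + n).
Batch 1: sum of counts S = 53 over n = 13 pages.
After batch 1: Gamma(α+S, β+n) = Gamma(13.84+53, 0.63+13) = Gamma(66.84, 13.63).
Batch 2: sum of counts S = 67 over n = 13 pages.
After batch 2: Gamma(α+S, β+n) = Gamma(66.84+67, 13.63+13) = Gamma(133.84, 26.63).
SD = √α/β = √133.84/26.63 = 0.4344.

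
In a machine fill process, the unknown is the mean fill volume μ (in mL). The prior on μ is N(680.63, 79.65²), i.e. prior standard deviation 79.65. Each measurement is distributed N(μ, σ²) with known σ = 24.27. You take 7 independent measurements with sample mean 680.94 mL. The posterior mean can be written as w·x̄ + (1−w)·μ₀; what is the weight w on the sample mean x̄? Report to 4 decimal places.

0.9869

For Normal data with known variance σ², a Normal(μ₀, σ₀²) prior on μ is conjugate. Posterior precision = 1/σ₀² + n/σ²; posterior mean is the precision-weighted average of μ₀ and x̄.
σ₀² = 79.65² = 6344.1225, σ² = 24.27² = 589.0329. Prior precision 1/σ₀² = 1/6344.1225; data precision n/σ² = 7/589.0329.
w = (n/σ²)/(1/σ₀² + n/σ²) = n·σ₀²/(σ² + n·σ₀²) = 7·6344.1225/(589.0329 + 7·6344.1225) = 44408.8575/44997.8904 = 0.9869.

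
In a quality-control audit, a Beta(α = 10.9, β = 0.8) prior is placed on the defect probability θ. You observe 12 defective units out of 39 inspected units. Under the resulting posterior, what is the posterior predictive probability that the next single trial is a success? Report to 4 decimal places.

0.4517

The Beta prior is conjugate to a Binomial/Bernoulli likelihood; the update adds successes to α and failures to β.
Posterior: Beta(α+k, β+n−k) = Beta(10.9+12, 0.8+27) = Beta(22.9, 27.8).
For a single future Bernoulli trial, P(success | data) = α/(α+β) = 0.4517.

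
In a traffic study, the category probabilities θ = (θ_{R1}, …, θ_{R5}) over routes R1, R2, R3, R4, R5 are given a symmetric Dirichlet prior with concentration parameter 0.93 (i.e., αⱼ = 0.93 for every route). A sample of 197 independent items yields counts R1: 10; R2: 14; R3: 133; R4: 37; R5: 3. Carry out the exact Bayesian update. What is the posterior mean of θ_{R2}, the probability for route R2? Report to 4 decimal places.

0.0740

The Dirichlet prior is conjugate to the Multinomial likelihood: each posterior αⱼ = prior αⱼ + observed count nⱼ.
Posterior concentration: (10.93, 14.93, 133.93, 37.93, 3.93), total = 201.65.
E[θ_{R2}|data] = α_{R2}/Σα = 14.93/201.65 = 0.0740.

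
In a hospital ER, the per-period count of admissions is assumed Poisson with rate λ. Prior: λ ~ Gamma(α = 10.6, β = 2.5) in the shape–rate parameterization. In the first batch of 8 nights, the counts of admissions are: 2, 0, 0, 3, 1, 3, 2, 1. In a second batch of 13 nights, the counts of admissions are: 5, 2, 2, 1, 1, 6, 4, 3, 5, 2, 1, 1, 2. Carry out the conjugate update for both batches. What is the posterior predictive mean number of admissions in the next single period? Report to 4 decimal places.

2.4511

With a Gamma(shape α, rate β) prior, the Poisson likelihood is conjugate: the posterior is Gamma(α + ΣXᵢ, β + n).
Batch 1: sum of counts S = 12 over n = 8 nights.
After batch 1: Gamma(α+S, β+n) = Gamma(10.6+12, 2.5+8) = Gamma(22.6, 10.5).
Batch 2: sum of counts S = 35 over n = 13 nights.
After batch 2: Gamma(α+S, β+n) = Gamma(22.6+35, 10.5+13) = Gamma(57.6, 23.5).
The predictive distribution for one future period is NegBinom with mean α/β = 2.4511.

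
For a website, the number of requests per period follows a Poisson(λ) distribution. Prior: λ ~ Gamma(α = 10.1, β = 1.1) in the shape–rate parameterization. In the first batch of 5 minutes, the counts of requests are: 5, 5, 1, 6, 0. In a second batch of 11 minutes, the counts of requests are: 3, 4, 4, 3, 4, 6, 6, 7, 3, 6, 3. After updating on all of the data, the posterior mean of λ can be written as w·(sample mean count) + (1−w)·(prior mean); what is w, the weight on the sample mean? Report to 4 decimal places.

0.9357

With a Gamma(shape α, rate β) prior, the Poisson likelihood is conjugate: the posterior is Gamma(α + ΣXᵢ, β + n).
Total number of minutes: n = 5 + 11 = 16.
Posterior mean = (α₀+S)/(β₀+n) = [n/(β₀+n)]·(S/n) + [β₀/(β₀+n)]·(α₀/β₀), so only n and β₀ enter the weight.
Weight on data w = n/(β₀+n) = 16/(1.1+16) = 16/17.1 = 0.9357.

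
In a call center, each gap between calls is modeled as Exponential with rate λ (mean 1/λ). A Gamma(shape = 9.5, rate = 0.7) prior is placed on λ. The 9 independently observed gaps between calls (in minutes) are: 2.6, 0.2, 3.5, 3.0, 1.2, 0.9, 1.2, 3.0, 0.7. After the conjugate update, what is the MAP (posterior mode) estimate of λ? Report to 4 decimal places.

With a Gamma(shape α, rate β) prior on the exponential rate λ, the posterior after n observations with total T = Σxᵢ is Gamma(α+n, β+T).
Sum of observations T = 16.3 minutes; n = 9.
Posterior: Gamma(9.5+9, 0.7+16.3) = Gamma(18.5, 17.0).
Mode = (α−1)/β = 1.0294.

1.0294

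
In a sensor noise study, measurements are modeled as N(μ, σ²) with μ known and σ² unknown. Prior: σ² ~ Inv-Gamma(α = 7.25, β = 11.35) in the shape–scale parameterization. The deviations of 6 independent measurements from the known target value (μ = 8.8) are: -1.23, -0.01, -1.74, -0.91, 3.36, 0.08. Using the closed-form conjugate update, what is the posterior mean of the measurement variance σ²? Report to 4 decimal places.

2.1278

With known mean μ and an Inverse-Gamma(α, β) prior on σ², the Normal likelihood is conjugate: posterior is Inv-Gamma(α + n/2, β + Σ(xᵢ−μ)²/2).
Σ(xᵢ−μ)² = (-1.23)² + (-0.01)² + (-1.74)² + (-0.91)² + (3.36)² + (0.08)² = 16.6647.
Posterior: Inv-Gamma(7.25 + 6/2, 11.35 + 16.6647/2) = Inv-Gamma(10.25, 19.68235).
E[σ²|data] = β/(α−1) = 19.68235/9.25 = 2.1278.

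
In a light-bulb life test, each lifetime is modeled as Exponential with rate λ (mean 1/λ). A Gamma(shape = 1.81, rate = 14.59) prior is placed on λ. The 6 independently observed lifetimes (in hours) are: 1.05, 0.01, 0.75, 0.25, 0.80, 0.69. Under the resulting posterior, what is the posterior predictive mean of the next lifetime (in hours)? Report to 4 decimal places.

With a Gamma(shape α, rate β) prior on the exponential rate λ, the posterior after n observations with total T = Σxᵢ is Gamma(α+n, β+T).
Sum of observations T = 3.55 hours; n = 6.
Posterior: Gamma(1.81+6, 14.59+3.55) = Gamma(7.81, 18.14).
The predictive distribution for the next observation is Lomax; its mean is β/(α−1) = 18.14/6.81 = 2.6637.

2.6637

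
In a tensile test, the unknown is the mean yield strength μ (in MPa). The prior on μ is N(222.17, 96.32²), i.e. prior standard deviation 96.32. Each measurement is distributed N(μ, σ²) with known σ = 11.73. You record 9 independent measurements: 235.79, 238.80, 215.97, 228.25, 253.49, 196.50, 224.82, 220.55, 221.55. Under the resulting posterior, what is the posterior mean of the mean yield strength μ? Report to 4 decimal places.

For Normal data with known variance σ², a Normal(μ₀, σ₀²) prior on μ is conjugate. Posterior precision = 1/σ₀² + n/σ²; posterior mean is the precision-weighted average of μ₀ and x̄.
Σxᵢ = 235.79 + 238.80 + 215.97 + 228.25 + 253.49 + 196.50 + 224.82 + 220.55 + 221.55 = 2035.72, so n·x̄ = 2035.72.
σ₀² = 96.32² = 9277.5424, σ² = 11.73² = 137.5929; σ² + n·σ₀² = 137.5929 + 9·9277.5424 = 83635.4745.
Posterior mean = (μ₀/σ₀² + n·x̄/σ²)/(1/σ₀² + n/σ²) = (σ²·μ₀ + σ₀²·n·x̄)/(σ² + n·σ₀²) = (137.5929·222.17 + 9277.5424·2035.72)/83635.4745 = 18917047.629121/83635.4745 = 226.1845.

226.1845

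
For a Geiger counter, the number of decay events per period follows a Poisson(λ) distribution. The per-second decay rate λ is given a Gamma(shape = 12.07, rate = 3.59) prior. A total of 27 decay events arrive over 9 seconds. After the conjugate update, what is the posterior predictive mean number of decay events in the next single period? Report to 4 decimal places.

3.1033

With a Gamma(shape α, rate β) prior, the Poisson likelihood is conjugate: the posterior is Gamma(α + ΣXᵢ, β + n).
Posterior: Gamma(α+S, β+n) = Gamma(12.07+27, 3.59+9) = Gamma(39.07, 12.59).
The predictive distribution for one future period is NegBinom with mean α/β = 3.1033.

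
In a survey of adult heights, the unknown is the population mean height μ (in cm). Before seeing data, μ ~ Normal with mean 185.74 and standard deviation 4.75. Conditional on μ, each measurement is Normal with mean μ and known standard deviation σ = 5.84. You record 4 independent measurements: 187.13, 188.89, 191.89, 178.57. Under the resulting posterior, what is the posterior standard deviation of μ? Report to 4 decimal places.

For Normal data with known variance σ², a Normal(μ₀, σ₀²) prior on μ is conjugate. Posterior precision = 1/σ₀² + n/σ²; posterior mean is the precision-weighted average of μ₀ and x̄.
σ₀² = 4.75² = 22.5625, σ² = 5.84² = 34.1056; σ² + n·σ₀² = 34.1056 + 4·22.5625 = 124.3556.
Posterior precision = 1/σ₀² + n/σ² = 1/22.5625 + 4/34.1056 = (σ² + n·σ₀²)/(σ₀²σ²) = 124.3556/(22.5625·34.1056); posterior variance σₙ² = σ₀²σ²/(σ² + n·σ₀²) = 22.5625·34.1056/124.3556 = 6.187961.
Posterior SD = √σₙ² = √(22.5625·34.1056/124.3556) = 2.4876.

2.4876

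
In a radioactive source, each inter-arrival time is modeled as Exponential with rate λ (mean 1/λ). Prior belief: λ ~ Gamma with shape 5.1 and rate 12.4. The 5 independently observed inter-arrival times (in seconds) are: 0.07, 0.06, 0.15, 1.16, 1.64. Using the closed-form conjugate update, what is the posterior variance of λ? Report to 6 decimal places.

0.042148

With a Gamma(shape α, rate β) prior on the exponential rate λ, the posterior after n observations with total T = Σxᵢ is Gamma(α+n, β+T).
Sum of observations T = 3.08 seconds; n = 5.
Posterior: Gamma(5.1+5, 12.4+3.08) = Gamma(10.1, 15.48).
Var = α/β² = 0.042148.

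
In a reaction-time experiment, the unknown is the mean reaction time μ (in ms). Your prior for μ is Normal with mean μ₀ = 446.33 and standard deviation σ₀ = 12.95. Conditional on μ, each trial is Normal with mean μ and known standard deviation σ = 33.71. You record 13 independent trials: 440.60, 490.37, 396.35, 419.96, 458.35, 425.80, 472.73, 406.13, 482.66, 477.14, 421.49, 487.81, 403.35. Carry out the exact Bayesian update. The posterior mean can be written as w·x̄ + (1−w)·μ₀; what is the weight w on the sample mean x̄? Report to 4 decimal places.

0.6574

For Normal data with known variance σ², a Normal(μ₀, σ₀²) prior on μ is conjugate. Posterior precision = 1/σ₀² + n/σ²; posterior mean is the precision-weighted average of μ₀ and x̄.
σ₀² = 12.95² = 167.7025, σ² = 33.71² = 1136.3641. Prior precision 1/σ₀² = 1/167.7025; data precision n/σ² = 13/1136.3641.
w = (n/σ²)/(1/σ₀² + n/σ²) = n·σ₀²/(σ² + n·σ₀²) = 13·167.7025/(1136.3641 + 13·167.7025) = 2180.1325/3316.4966 = 0.6574.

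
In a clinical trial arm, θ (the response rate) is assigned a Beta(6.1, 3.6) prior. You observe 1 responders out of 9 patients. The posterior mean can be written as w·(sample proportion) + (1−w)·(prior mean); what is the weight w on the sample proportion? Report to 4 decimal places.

0.4813

The Beta prior is conjugate to a Binomial/Bernoulli likelihood; the update adds successes to α and failures to β.
Posterior mean = (α₀+k)/(α₀+β₀+n) = [n/(α₀+β₀+n)]·(k/n) + [(α₀+β₀)/(α₀+β₀+n)]·α₀/(α₀+β₀), so only n and the prior enter the weight.
The weight on the data is w = n/(α₀+β₀+n) = 9/(6.1+3.6+9) = 9/18.7 = 0.4813.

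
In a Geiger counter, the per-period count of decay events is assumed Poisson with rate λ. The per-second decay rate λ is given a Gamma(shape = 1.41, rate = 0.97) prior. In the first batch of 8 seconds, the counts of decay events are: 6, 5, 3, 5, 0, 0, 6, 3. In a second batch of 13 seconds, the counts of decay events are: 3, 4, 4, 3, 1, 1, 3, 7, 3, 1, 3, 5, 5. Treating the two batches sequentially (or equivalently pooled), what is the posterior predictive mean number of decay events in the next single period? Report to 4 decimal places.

With a Gamma(shape α, rate β) prior, the Poisson likelihood is conjugate: the posterior is Gamma(α + ΣXᵢ, β + n).
Batch 1: sum of counts S = 28 over n = 8 seconds.
After batch 1: Gamma(α+S, β+n) = Gamma(1.41+28, 0.97+8) = Gamma(29.41, 8.97).
Batch 2: sum of counts S = 43 over n = 13 seconds.
After batch 2: Gamma(α+S, β+n) = Gamma(29.41+43, 8.97+13) = Gamma(72.41, 21.97).
The predictive distribution for one future period is NegBinom with mean α/β = 3.2959.

3.2959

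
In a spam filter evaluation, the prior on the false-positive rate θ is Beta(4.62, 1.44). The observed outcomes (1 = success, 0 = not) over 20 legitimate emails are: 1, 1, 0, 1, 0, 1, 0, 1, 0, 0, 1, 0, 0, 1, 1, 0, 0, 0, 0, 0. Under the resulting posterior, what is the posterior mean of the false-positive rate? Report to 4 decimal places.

0.4843

The Beta prior is conjugate to a Binomial/Bernoulli likelihood; the update adds successes to α and failures to β.
Posterior: Beta(α+k, β+n−k) = Beta(4.62+8, 1.44+12) = Beta(12.62, 13.44).
Posterior mean = α/(α+β) = 12.62/26.06 = 0.4843.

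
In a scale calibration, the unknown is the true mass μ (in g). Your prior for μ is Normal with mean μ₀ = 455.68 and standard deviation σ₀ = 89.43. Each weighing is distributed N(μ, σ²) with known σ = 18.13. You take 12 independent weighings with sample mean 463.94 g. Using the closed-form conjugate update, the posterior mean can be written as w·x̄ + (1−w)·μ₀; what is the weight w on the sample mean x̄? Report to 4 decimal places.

0.9966

For Normal data with known variance σ², a Normal(μ₀, σ₀²) prior on μ is conjugate. Posterior precision = 1/σ₀² + n/σ²; posterior mean is the precision-weighted average of μ₀ and x̄.
σ₀² = 89.43² = 7997.7249, σ² = 18.13² = 328.6969. Prior precision 1/σ₀² = 1/7997.7249; data precision n/σ² = 12/328.6969.
w = (n/σ²)/(1/σ₀² + n/σ²) = n·σ₀²/(σ² + n·σ₀²) = 12·7997.7249/(328.6969 + 12·7997.7249) = 95972.6988/96301.3957 = 0.9966.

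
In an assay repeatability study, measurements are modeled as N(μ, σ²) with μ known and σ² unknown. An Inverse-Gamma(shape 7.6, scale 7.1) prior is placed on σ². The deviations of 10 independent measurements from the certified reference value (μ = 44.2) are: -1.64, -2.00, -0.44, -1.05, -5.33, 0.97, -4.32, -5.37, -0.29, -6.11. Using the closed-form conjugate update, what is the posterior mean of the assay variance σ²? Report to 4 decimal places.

5.8815

With known mean μ and an Inverse-Gamma(α, β) prior on σ², the Normal likelihood is conjugate: posterior is Inv-Gamma(α + n/2, β + Σ(xᵢ−μ)²/2).
Σ(xᵢ−μ)² = (-1.64)² + (-2.00)² + (-0.44)² + (-1.05)² + (-5.33)² + (0.97)² + (-4.32)² + (-5.37)² + (-0.29)² + (-6.11)² = 122.2510.
Posterior: Inv-Gamma(7.6 + 10/2, 7.1 + 122.2510/2) = Inv-Gamma(12.60, 68.22550).
E[σ²|data] = β/(α−1) = 68.22550/11.60 = 5.8815.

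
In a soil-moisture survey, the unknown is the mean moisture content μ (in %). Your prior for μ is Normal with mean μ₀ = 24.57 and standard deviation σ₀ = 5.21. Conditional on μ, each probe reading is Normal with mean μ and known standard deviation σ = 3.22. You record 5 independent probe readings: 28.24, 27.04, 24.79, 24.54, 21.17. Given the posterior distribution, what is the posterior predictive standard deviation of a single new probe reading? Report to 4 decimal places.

For Normal data with known variance σ², a Normal(μ₀, σ₀²) prior on μ is conjugate. Posterior precision = 1/σ₀² + n/σ²; posterior mean is the precision-weighted average of μ₀ and x̄.
σ₀² = 5.21² = 27.1441, σ² = 3.22² = 10.3684; σ² + n·σ₀² = 10.3684 + 5·27.1441 = 146.0889.
Posterior precision = 1/σ₀² + n/σ² = 1/27.1441 + 5/10.3684 = (σ² + n·σ₀²)/(σ₀²σ²) = 146.0889/(27.1441·10.3684); posterior variance σₙ² = σ₀²σ²/(σ² + n·σ₀²) = 27.1441·10.3684/146.0889 = 1.926504.
Predictive variance for one new observation = σₙ² + σ² = 27.1441·10.3684/146.0889 + 10.3684 = σ²·(σ₀² + 146.0889)/146.0889 = 10.3684·173.233/146.0889 = 12.294904; SD = √(10.3684·173.233/146.0889) = 3.5064.

3.5064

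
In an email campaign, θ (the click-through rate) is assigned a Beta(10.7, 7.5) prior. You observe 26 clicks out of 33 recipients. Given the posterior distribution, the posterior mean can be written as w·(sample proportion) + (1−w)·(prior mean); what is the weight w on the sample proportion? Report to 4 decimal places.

The Beta prior is conjugate to a Binomial/Bernoulli likelihood; the update adds successes to α and failures to β.
Posterior mean = (α₀+k)/(α₀+β₀+n) = [n/(α₀+β₀+n)]·(k/n) + [(α₀+β₀)/(α₀+β₀+n)]·α₀/(α₀+β₀), so only n and the prior enter the weight.
The weight on the data is w = n/(α₀+β₀+n) = 33/(10.7+7.5+33) = 33/51.2 = 0.6445.

0.6445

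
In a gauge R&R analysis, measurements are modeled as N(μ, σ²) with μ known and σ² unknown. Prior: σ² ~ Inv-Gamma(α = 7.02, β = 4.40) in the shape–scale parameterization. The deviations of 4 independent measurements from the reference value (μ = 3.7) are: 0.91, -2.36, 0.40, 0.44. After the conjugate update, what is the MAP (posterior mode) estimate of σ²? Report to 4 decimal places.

With known mean μ and an Inverse-Gamma(α, β) prior on σ², the Normal likelihood is conjugate: posterior is Inv-Gamma(α + n/2, β + Σ(xᵢ−μ)²/2).
Σ(xᵢ−μ)² = (0.91)² + (-2.36)² + (0.40)² + (0.44)² = 6.7513.
Posterior: Inv-Gamma(7.02 + 4/2, 4.40 + 6.7513/2) = Inv-Gamma(9.02, 7.77565).
Mode = β/(α+1) = 7.77565/10.02 = 0.7760.

0.7760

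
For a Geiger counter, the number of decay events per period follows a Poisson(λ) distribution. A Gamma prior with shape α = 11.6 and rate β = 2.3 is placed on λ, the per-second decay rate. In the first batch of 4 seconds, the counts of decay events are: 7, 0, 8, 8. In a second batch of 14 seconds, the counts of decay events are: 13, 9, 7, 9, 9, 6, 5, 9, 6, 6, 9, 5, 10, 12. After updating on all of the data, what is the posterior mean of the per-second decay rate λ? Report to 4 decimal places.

With a Gamma(shape α, rate β) prior, the Poisson likelihood is conjugate: the posterior is Gamma(α + ΣXᵢ, β + n).
Batch 1: sum of counts S = 23 over n = 4 seconds.
After batch 1: Gamma(α+S, β+n) = Gamma(11.6+23, 2.3+4) = Gamma(34.6, 6.3).
Batch 2: sum of counts S = 115 over n = 14 seconds.
After batch 2: Gamma(α+S, β+n) = Gamma(34.6+115, 6.3+14) = Gamma(149.6, 20.3).
Posterior mean = α/β = 149.6/20.3 = 7.3695.

7.3695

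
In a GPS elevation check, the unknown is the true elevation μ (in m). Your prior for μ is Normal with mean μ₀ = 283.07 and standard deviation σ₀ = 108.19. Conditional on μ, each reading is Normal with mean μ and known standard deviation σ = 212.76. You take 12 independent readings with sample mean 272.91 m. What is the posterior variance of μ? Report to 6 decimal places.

For Normal data with known variance σ², a Normal(μ₀, σ₀²) prior on μ is conjugate. Posterior precision = 1/σ₀² + n/σ²; posterior mean is the precision-weighted average of μ₀ and x̄.
σ₀² = 108.19² = 11705.0761, σ² = 212.76² = 45266.8176; σ² + n·σ₀² = 45266.8176 + 12·11705.0761 = 185727.7308.
Posterior precision = 1/σ₀² + n/σ² = 1/11705.0761 + 12/45266.8176 = (σ² + n·σ₀²)/(σ₀²σ²) = 185727.7308/(11705.0761·45266.8176); posterior variance σₙ² = σ₀²σ²/(σ² + n·σ₀²) = 11705.0761·45266.8176/185727.7308 = 2852.840244.

2852.840244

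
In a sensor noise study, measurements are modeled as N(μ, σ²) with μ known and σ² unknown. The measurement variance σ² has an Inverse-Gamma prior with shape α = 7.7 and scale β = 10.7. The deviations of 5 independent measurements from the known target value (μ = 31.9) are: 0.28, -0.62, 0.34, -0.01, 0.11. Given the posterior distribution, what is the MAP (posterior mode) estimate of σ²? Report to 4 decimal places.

0.9817

With known mean μ and an Inverse-Gamma(α, β) prior on σ², the Normal likelihood is conjugate: posterior is Inv-Gamma(α + n/2, β + Σ(xᵢ−μ)²/2).
Σ(xᵢ−μ)² = (0.28)² + (-0.62)² + (0.34)² + (-0.01)² + (0.11)² = 0.5906.
Posterior: Inv-Gamma(7.7 + 5/2, 10.7 + 0.5906/2) = Inv-Gamma(10.20, 10.99530).
Mode = β/(α+1) = 10.99530/11.20 = 0.9817.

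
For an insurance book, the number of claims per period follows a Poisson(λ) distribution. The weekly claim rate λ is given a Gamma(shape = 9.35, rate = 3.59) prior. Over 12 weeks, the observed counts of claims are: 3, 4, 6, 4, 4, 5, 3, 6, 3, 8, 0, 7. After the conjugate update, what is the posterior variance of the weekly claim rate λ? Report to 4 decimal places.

0.2565

With a Gamma(shape α, rate β) prior, the Poisson likelihood is conjugate: the posterior is Gamma(α + ΣXᵢ, β + n).
Sum of counts S = 53 over n = 12 weeks.
Posterior: Gamma(α+S, β+n) = Gamma(9.35+53, 3.59+12) = Gamma(62.35, 15.59).
Var = α/β² = 62.35/15.59² = 0.2565.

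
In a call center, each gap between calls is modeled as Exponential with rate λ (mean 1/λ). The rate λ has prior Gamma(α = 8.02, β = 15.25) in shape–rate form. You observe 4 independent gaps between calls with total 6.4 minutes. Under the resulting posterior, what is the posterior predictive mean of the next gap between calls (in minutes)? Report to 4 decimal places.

With a Gamma(shape α, rate β) prior on the exponential rate λ, the posterior after n observations with total T = Σxᵢ is Gamma(α+n, β+T).
Posterior: Gamma(8.02+4, 15.25+6.4) = Gamma(12.02, 21.65).
The predictive distribution for the next observation is Lomax; its mean is β/(α−1) = 21.65/11.02 = 1.9646.

1.9646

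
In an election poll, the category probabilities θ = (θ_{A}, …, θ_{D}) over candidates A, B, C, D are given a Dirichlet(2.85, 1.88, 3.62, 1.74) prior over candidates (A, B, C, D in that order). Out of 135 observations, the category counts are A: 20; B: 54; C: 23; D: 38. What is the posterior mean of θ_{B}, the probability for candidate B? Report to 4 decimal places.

0.3851

The Dirichlet prior is conjugate to the Multinomial likelihood: each posterior αⱼ = prior αⱼ + observed count nⱼ.
Posterior concentration: (22.85, 55.88, 26.62, 39.74), total = 145.09.
E[θ_{B}|data] = α_{B}/Σα = 55.88/145.09 = 0.3851.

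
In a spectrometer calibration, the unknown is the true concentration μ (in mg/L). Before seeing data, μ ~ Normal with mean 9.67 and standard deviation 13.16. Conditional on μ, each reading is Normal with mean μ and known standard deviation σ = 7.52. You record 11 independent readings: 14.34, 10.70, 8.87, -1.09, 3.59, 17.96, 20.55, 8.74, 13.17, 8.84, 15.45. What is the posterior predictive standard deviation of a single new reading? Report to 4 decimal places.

For Normal data with known variance σ², a Normal(μ₀, σ₀²) prior on μ is conjugate. Posterior precision = 1/σ₀² + n/σ²; posterior mean is the precision-weighted average of μ₀ and x̄.
σ₀² = 13.16² = 173.1856, σ² = 7.52² = 56.5504; σ² + n·σ₀² = 56.5504 + 11·173.1856 = 1961.592.
Posterior precision = 1/σ₀² + n/σ² = 1/173.1856 + 11/56.5504 = (σ² + n·σ₀²)/(σ₀²σ²) = 1961.592/(173.1856·56.5504); posterior variance σₙ² = σ₀²σ²/(σ² + n·σ₀²) = 173.1856·56.5504/1961.592 = 4.992738.
Predictive variance for one new observation = σₙ² + σ² = 173.1856·56.5504/1961.592 + 56.5504 = σ²·(σ₀² + 1961.592)/1961.592 = 56.5504·2134.7776/1961.592 = 61.543138; SD = √(56.5504·2134.7776/1961.592) = 7.8449.

7.8449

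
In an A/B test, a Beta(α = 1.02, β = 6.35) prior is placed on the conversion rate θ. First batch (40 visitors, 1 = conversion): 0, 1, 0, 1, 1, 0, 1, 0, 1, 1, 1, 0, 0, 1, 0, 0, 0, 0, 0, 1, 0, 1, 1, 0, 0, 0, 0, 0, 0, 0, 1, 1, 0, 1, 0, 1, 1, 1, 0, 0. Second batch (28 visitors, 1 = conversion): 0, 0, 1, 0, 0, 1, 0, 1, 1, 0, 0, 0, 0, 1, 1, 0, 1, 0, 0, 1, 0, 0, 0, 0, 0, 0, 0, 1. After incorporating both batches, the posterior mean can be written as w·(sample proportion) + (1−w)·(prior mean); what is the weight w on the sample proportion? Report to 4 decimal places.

0.9022

The Beta prior is conjugate to a Binomial/Bernoulli likelihood; the update adds successes to α and failures to β.
Total number of visitors: n = 40 + 28 = 68.
Posterior mean = (α₀+k)/(α₀+β₀+n) = [n/(α₀+β₀+n)]·(k/n) + [(α₀+β₀)/(α₀+β₀+n)]·α₀/(α₀+β₀), so only n and the prior enter the weight.
The weight on the data is w = n/(α₀+β₀+n) = 68/(1.02+6.35+68) = 68/75.37 = 0.9022.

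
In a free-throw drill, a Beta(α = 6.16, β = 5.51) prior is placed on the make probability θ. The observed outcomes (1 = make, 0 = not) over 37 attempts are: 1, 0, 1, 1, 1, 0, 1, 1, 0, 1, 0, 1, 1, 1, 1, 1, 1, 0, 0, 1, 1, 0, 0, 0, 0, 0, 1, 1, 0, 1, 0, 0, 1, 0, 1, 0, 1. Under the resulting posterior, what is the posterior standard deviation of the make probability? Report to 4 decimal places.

The Beta prior is conjugate to a Binomial/Bernoulli likelihood; the update adds successes to α and failures to β.
Posterior: Beta(α+k, β+n−k) = Beta(6.16+21, 5.51+16) = Beta(27.16, 21.51).
Var = αβ/((α+β)²(α+β+1)) = 27.16·21.51/(48.67²·49.67) = 0.00496539; SD = √0.00496539 = 0.0705.

0.0705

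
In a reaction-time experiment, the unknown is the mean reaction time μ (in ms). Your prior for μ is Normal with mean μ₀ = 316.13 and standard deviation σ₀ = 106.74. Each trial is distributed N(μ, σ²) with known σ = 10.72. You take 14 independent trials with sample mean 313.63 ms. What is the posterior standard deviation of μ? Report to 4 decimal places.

2.8640

For Normal data with known variance σ², a Normal(μ₀, σ₀²) prior on μ is conjugate. Posterior precision = 1/σ₀² + n/σ²; posterior mean is the precision-weighted average of μ₀ and x̄.
σ₀² = 106.74² = 11393.4276, σ² = 10.72² = 114.9184; σ² + n·σ₀² = 114.9184 + 14·11393.4276 = 159622.9048.
Posterior precision = 1/σ₀² + n/σ² = 1/11393.4276 + 14/114.9184 = (σ² + n·σ₀²)/(σ₀²σ²) = 159622.9048/(11393.4276·114.9184); posterior variance σₙ² = σ₀²σ²/(σ² + n·σ₀²) = 11393.4276·114.9184/159622.9048 = 8.202548.
Posterior SD = √σₙ² = √(11393.4276·114.9184/159622.9048) = 2.8640.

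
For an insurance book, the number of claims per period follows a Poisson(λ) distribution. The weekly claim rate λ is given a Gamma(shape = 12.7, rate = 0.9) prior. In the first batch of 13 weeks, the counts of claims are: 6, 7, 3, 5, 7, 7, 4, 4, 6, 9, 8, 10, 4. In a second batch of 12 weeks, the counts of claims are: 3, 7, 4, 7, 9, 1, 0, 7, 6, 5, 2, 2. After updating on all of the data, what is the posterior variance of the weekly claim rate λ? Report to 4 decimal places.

0.2172

With a Gamma(shape α, rate β) prior, the Poisson likelihood is conjugate: the posterior is Gamma(α + ΣXᵢ, β + n).
Batch 1: sum of counts S = 80 over n = 13 weeks.
After batch 1: Gamma(α+S, β+n) = Gamma(12.7+80, 0.9+13) = Gamma(92.7, 13.9).
Batch 2: sum of counts S = 53 over n = 12 weeks.
After batch 2: Gamma(α+S, β+n) = Gamma(92.7+53, 13.9+12) = Gamma(145.7, 25.9).
Var = α/β² = 145.7/25.9² = 0.2172.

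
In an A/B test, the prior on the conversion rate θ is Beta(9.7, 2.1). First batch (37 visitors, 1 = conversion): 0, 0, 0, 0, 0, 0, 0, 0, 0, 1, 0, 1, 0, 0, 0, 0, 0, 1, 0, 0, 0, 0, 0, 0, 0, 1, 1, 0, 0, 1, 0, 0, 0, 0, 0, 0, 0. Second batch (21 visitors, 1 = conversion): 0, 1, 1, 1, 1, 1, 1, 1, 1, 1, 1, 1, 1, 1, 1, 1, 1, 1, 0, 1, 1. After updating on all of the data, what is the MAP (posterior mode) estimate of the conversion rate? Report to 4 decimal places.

0.4971

The Beta prior is conjugate to a Binomial/Bernoulli likelihood; the update adds successes to α and failures to β.
After batch 1: Beta(9.7+6, 2.1+31) = Beta(15.7, 33.1).
After batch 2: Beta(15.7+19, 33.1+2) = Beta(34.7, 35.1).
Mode of Beta(a,b) for a,b>1 is (a−1)/(a+b−2) = 33.7/67.8 = 0.4971.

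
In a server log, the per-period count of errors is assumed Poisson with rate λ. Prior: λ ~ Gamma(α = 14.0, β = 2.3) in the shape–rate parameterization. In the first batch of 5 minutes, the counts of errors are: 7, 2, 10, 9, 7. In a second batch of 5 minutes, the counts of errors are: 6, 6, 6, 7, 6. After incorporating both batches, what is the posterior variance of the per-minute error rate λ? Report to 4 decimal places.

With a Gamma(shape α, rate β) prior, the Poisson likelihood is conjugate: the posterior is Gamma(α + ΣXᵢ, β + n).
Batch 1: sum of counts S = 35 over n = 5 minutes.
After batch 1: Gamma(α+S, β+n) = Gamma(14.0+35, 2.3+5) = Gamma(49.0, 7.3).
Batch 2: sum of counts S = 31 over n = 5 minutes.
After batch 2: Gamma(α+S, β+n) = Gamma(49.0+31, 7.3+5) = Gamma(80.0, 12.3).
Var = α/β² = 80.0/12.3² = 0.5288.

0.5288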